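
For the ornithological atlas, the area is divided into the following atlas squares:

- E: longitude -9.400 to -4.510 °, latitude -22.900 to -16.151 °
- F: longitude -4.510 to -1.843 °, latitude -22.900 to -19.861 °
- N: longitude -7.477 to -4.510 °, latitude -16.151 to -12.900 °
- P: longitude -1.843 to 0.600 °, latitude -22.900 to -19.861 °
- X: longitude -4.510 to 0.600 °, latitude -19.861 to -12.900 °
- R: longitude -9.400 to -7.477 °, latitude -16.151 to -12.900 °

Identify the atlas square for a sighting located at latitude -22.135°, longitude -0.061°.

P

The point has longitude = -0.061 and latitude = -22.135.
Only P satisfies -1.843 ≤ longitude ≤ 0.600 and -22.900 ≤ latitude ≤ -19.861.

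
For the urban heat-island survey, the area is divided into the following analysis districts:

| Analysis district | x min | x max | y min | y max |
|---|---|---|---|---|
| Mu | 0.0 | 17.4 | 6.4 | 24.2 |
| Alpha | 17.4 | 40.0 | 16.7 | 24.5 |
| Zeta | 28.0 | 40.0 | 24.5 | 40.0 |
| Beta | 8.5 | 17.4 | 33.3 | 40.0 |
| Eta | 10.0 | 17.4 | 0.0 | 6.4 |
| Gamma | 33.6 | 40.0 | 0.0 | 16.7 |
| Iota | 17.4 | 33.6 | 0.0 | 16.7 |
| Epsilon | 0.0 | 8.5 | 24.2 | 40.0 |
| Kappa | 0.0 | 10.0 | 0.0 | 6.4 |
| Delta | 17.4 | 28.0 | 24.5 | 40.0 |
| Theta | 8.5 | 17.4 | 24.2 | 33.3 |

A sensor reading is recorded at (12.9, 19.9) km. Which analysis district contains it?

The point has x = 12.9 and y = 19.9.
Only Mu satisfies 0.0 ≤ x ≤ 17.4 and 6.4 ≤ y ≤ 24.2.

Mu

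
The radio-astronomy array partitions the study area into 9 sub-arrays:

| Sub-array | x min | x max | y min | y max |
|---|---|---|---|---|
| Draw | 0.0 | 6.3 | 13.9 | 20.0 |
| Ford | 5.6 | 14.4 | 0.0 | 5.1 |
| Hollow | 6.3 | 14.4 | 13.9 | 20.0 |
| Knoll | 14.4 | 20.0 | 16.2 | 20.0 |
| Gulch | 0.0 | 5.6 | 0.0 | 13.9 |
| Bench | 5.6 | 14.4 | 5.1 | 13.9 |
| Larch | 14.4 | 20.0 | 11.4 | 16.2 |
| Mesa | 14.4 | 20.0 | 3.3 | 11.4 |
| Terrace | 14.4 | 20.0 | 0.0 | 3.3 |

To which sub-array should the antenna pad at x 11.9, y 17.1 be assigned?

Hollow

The point has x = 11.9 and y = 17.1.
Only Hollow satisfies 6.3 ≤ x ≤ 14.4 and 13.9 ≤ y ≤ 20.0.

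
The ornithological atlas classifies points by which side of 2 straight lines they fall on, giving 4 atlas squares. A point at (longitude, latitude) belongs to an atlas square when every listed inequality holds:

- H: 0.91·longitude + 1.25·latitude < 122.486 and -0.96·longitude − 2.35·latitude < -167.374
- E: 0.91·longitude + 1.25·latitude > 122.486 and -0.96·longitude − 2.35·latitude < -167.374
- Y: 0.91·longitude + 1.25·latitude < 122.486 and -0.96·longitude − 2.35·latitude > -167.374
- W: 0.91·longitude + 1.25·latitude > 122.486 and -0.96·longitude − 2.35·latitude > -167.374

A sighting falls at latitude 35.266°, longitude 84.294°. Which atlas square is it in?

Y

0.91·84.294 + 1.25·35.266 = 120.790, which is < 122.486
-0.96·84.294 − 2.35·35.266 = -163.797, which is > -167.374
This sign pattern matches Y.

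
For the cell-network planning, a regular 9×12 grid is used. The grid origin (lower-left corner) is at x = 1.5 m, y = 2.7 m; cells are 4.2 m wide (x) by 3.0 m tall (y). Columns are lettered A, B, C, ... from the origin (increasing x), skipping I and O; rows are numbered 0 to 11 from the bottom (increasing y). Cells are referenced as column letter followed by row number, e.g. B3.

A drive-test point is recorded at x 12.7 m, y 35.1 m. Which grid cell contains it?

Column index: ⌊(12.7 − 1.5) / 4.2⌋ = ⌊2.667⌋ = 2 → column C
Row offset from origin: ⌊(35.1 − 2.7) / 3.0⌋ = ⌊10.800⌋ = 10 → row 10

C10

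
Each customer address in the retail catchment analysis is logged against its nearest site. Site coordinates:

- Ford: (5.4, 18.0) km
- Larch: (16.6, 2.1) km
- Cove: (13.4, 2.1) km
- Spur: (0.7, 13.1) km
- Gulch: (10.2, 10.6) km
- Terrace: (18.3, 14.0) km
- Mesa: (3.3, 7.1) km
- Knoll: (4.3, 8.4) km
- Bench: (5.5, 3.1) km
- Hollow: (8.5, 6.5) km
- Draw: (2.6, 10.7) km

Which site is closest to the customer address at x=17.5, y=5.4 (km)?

Larch

Squared distances to each site:
Ford: 305.170; Larch: 11.700; Cove: 27.700; Spur: 341.530; Gulch: 80.330; Terrace: 74.600; Mesa: 204.530; Knoll: 183.240; Bench: 149.290; Hollow: 82.210; Draw: 250.100.
Minimum at Larch.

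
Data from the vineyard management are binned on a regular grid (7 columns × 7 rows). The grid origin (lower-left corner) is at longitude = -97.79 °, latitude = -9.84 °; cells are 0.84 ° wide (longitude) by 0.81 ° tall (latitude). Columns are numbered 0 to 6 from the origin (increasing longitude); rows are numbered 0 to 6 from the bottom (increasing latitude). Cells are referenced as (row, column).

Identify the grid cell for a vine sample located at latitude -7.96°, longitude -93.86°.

Column index: ⌊(-93.86 − -97.79) / 0.84⌋ = ⌊4.679⌋ = 4
Row offset from origin: ⌊(-7.96 − -9.84) / 0.81⌋ = ⌊2.321⌋ = 2 → row 2

(2, 4)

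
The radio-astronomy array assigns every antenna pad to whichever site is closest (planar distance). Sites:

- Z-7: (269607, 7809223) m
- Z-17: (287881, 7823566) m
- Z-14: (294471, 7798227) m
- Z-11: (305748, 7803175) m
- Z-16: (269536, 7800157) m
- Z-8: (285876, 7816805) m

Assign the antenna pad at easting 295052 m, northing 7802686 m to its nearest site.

Z-14

Squared distances to each site:
Z-7: 690180394.000; Z-17: 487397641.000; Z-14: 20220242.000; Z-11: 114643537.000; Z-16: 657462097.000; Z-8: 283545137.000.
Minimum at Z-14.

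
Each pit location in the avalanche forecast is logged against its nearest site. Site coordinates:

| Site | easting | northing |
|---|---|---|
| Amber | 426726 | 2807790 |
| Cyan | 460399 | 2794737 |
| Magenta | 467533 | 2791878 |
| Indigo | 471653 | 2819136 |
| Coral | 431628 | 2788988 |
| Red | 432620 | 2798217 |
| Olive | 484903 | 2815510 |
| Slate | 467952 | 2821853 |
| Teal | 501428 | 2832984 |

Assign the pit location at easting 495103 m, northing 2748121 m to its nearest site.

Squared distances to each site:
Amber: 8235803690.000; Cyan: 3377419072.000; Magenta: 2674779949.000; Indigo: 5593032725.000; Coral: 5699187314.000; Red: 6413734505.000; Olive: 4645317321.000; Slate: 6173584625.000; Teal: 7241734394.000.
Minimum at Magenta.

Magenta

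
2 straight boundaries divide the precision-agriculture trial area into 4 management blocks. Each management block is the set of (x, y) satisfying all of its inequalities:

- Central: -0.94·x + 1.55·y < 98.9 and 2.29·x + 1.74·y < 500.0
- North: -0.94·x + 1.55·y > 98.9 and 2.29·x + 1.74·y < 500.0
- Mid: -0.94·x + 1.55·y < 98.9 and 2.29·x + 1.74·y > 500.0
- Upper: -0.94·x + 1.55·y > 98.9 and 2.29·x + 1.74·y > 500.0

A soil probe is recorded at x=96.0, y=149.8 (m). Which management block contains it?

-0.94·96.0 + 1.55·149.8 = 141.950, which is > 98.9
2.29·96.0 + 1.74·149.8 = 480.492, which is < 500.0
This sign pattern matches North.

North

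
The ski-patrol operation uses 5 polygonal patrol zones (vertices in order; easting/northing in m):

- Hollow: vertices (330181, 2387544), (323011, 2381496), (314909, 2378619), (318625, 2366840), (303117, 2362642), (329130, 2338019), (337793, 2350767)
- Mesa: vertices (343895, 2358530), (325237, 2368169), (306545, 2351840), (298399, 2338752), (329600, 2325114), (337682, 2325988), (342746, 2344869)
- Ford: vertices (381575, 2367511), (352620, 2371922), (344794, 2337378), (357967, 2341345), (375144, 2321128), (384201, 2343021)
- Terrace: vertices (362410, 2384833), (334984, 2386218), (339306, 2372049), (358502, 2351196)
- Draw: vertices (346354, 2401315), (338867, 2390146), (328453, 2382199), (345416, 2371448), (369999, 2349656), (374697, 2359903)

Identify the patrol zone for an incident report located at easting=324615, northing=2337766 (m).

Mesa

Cast a ray rightward from (324615, 2337766). For each polygon, the edges (by vertex number in listed order) whose endpoints lie on opposite sides of northing = 2337766, where each meets that height, and whether that is right or left of the point:
Hollow: no edge straddles that height → 0 crossings.
Mesa: 4–5 at easting≈300654.8 (left), 6–7 at easting≈340840.9 (right) → 1 crossing.
Ford: 2–3 at easting≈344881.9 (right), 3–4 at easting≈346082.4 (right), 4–5 at easting≈361007.8 (right), 5–6 at easting≈382027.0 (right) → 4 crossings.
Terrace: no edge straddles that height → 0 crossings.
Draw: no edge straddles that height → 0 crossings.
Only Mesa has an odd count, so the point is inside Mesa.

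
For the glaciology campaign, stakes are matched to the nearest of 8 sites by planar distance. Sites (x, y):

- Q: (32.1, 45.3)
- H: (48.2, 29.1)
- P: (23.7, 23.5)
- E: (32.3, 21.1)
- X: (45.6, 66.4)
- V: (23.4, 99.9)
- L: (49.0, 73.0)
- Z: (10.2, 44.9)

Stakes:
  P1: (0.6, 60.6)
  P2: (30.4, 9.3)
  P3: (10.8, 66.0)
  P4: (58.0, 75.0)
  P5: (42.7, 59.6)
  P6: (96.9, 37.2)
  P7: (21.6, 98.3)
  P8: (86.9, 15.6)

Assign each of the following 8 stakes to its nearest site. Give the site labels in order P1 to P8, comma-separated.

P1 → Z (d²=338.65)
P2 → E (d²=142.85)
P3 → Z (d²=445.57)
P4 → L (d²=85.00)
P5 → X (d²=54.65)
P6 → H (d²=2437.30)
P7 → V (d²=5.80)
P8 → H (d²=1679.94)

Z, E, Z, L, X, H, V, H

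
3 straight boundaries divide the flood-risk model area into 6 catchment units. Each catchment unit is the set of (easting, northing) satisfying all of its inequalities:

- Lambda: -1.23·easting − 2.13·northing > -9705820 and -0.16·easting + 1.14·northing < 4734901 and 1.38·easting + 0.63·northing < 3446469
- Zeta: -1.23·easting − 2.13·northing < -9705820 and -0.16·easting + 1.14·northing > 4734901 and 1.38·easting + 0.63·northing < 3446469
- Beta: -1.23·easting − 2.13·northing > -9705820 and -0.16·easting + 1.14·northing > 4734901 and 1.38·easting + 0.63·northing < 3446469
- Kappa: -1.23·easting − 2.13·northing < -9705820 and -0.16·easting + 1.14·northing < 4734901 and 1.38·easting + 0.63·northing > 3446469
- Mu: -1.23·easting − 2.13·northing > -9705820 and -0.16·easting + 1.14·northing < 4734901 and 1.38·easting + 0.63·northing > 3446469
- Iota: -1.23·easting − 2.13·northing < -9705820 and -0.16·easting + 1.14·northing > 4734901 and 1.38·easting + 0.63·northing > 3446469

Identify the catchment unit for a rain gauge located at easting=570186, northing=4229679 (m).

Kappa

-1.23·570186 − 2.13·4229679 = -9710545.050, which is < -9705820
-0.16·570186 + 1.14·4229679 = 4730604.300, which is < 4734901
1.38·570186 + 0.63·4229679 = 3451554.450, which is > 3446469
This sign pattern matches Kappa.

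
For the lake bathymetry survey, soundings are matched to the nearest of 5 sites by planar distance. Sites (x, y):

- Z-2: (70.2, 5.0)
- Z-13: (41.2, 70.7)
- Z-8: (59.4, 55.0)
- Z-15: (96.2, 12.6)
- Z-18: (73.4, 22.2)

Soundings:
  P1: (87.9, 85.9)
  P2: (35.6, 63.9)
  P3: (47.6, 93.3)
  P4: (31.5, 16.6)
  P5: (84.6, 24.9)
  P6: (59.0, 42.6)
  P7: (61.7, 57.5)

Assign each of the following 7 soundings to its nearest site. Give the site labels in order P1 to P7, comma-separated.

P1 → Z-8 (d²=1767.06)
P2 → Z-13 (d²=77.60)
P3 → Z-13 (d²=551.72)
P4 → Z-2 (d²=1632.25)
P5 → Z-18 (d²=132.73)
P6 → Z-8 (d²=153.92)
P7 → Z-8 (d²=11.54)

Z-8, Z-13, Z-13, Z-2, Z-18, Z-8, Z-8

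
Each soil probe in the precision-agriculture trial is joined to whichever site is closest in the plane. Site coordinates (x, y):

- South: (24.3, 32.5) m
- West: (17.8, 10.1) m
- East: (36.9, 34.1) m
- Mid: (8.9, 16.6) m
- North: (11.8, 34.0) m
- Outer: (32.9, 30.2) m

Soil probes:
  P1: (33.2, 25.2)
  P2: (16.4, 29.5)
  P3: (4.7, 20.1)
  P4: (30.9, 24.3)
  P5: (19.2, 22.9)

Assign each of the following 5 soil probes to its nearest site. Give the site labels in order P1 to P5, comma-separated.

Outer, North, Mid, Outer, South

P1 → Outer (d²=25.09)
P2 → North (d²=41.41)
P3 → Mid (d²=29.89)
P4 → Outer (d²=38.81)
P5 → South (d²=118.17)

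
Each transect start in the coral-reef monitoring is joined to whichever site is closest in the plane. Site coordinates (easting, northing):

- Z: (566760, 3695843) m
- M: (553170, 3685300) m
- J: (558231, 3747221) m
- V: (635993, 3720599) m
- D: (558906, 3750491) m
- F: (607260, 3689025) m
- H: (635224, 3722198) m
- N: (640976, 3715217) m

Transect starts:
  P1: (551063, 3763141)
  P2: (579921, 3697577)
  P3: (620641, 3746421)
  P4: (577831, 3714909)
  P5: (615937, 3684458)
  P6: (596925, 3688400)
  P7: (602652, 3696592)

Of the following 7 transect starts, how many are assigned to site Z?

2

P1 → D
P2 → Z
P3 → H
P4 → Z
P5 → F
P6 → F
P7 → F
2 of the 7 go to Z.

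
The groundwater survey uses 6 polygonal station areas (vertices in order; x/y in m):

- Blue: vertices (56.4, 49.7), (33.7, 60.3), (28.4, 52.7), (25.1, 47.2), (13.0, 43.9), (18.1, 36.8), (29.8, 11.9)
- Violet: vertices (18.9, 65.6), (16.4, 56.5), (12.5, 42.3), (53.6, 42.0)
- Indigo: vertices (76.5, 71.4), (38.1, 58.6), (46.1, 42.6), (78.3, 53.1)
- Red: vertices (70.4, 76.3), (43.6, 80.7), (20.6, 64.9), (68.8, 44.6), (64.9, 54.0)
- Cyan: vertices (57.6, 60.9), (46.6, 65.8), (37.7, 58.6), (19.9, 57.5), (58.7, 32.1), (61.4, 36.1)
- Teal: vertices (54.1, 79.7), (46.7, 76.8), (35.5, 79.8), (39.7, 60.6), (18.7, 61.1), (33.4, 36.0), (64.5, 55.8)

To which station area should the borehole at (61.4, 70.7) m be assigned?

Cast a ray rightward from (61.4, 70.7). For each polygon, the edges (by vertex number in listed order) whose endpoints lie on opposite sides of y = 70.7, where each meets that height, and whether that is right or left of the point:
Blue: no edge straddles that height → 0 crossings.
Violet: no edge straddles that height → 0 crossings.
Indigo: 1–2 at x≈74.40 (right), 4–1 at x≈76.57 (right) → 2 crossings.
Red: 2–3 at x≈29.04 (left), 5–1 at x≈69.02 (right) → 1 crossing.
Cyan: no edge straddles that height → 0 crossings.
Teal: 3–4 at x≈37.49 (left), 7–1 at x≈58.02 (left) → 0 crossings.
Only Red has an odd count, so the point is inside Red.

Red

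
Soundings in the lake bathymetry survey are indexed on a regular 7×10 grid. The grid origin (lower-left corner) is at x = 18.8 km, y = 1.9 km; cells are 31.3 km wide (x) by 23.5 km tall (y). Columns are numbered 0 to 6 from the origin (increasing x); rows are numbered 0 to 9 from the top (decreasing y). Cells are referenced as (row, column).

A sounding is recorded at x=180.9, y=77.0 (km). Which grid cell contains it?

(6, 5)

Column index: ⌊(180.9 − 18.8) / 31.3⌋ = ⌊5.179⌋ = 5
Row offset from origin: ⌊(77.0 − 1.9) / 23.5⌋ = ⌊3.196⌋ = 3 → row 6 (counted from top)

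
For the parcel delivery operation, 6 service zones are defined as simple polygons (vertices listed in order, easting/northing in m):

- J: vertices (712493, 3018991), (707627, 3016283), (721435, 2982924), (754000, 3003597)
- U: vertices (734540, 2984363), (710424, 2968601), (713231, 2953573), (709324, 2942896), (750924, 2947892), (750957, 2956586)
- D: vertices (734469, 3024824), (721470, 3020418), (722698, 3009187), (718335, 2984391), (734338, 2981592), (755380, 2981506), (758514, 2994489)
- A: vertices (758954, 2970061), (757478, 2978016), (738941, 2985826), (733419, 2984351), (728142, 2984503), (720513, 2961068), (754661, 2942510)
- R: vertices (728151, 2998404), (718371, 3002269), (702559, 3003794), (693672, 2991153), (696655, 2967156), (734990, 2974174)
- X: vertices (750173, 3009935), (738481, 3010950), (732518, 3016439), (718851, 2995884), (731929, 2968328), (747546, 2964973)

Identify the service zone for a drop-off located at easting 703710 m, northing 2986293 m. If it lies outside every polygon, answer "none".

R

Cast a ray rightward from (703710, 2986293). For each polygon, the edges (by vertex number in listed order) whose endpoints lie on opposite sides of northing = 2986293, where each meets that height, and whether that is right or left of the point:
J: 2–3 at easting≈720040.5 (right), 3–4 at easting≈726742.0 (right) → 2 crossings.
U: no edge straddles that height → 0 crossings.
D: 3–4 at easting≈718669.7 (right), 6–7 at easting≈756535.5 (right) → 2 crossings.
A: no edge straddles that height → 0 crossings.
R: 4–5 at easting≈694276.1 (left), 6–1 at easting≈731569.4 (right) → 1 crossing.
X: 4–5 at easting≈723402.9 (right), 6–1 at easting≈748791.7 (right) → 2 crossings.
Only R has an odd count, so the point is inside R.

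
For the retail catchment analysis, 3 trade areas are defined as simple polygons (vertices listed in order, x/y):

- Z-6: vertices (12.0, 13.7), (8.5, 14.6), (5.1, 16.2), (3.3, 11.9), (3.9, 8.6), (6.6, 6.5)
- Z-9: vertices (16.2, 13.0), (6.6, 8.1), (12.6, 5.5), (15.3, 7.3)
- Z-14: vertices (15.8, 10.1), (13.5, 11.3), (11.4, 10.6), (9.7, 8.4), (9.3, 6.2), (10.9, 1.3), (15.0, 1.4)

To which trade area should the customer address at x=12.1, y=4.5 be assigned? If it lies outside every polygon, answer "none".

Z-14

Cast a ray rightward from (12.1, 4.5). For each polygon, the edges (by vertex number in listed order) whose endpoints lie on opposite sides of y = 4.5, where each meets that height, and whether that is right or left of the point:
Z-6: no edge straddles that height → 0 crossings.
Z-9: no edge straddles that height → 0 crossings.
Z-14: 5–6 at x≈9.86 (left), 7–1 at x≈15.29 (right) → 1 crossing.
Only Z-14 has an odd count, so the point is inside Z-14.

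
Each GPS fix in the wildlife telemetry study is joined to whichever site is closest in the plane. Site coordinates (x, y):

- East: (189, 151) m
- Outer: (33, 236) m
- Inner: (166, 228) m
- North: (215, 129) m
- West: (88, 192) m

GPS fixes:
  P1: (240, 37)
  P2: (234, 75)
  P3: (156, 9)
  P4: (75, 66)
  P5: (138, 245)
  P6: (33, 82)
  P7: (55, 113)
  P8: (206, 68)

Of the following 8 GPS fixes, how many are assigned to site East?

P1 → North
P2 → North
P3 → North
P4 → West
P5 → Inner
P6 → West
P7 → West
P8 → North
0 of the 8 go to East.

0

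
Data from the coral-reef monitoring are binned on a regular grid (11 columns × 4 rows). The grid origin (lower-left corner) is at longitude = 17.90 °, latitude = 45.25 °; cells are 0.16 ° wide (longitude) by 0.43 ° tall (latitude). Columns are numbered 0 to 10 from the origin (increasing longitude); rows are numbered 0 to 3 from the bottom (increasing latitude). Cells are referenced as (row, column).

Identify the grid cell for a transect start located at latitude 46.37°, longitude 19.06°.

Column index: ⌊(19.06 − 17.90) / 0.16⌋ = ⌊7.250⌋ = 7
Row offset from origin: ⌊(46.37 − 45.25) / 0.43⌋ = ⌊2.605⌋ = 2 → row 2

(2, 7)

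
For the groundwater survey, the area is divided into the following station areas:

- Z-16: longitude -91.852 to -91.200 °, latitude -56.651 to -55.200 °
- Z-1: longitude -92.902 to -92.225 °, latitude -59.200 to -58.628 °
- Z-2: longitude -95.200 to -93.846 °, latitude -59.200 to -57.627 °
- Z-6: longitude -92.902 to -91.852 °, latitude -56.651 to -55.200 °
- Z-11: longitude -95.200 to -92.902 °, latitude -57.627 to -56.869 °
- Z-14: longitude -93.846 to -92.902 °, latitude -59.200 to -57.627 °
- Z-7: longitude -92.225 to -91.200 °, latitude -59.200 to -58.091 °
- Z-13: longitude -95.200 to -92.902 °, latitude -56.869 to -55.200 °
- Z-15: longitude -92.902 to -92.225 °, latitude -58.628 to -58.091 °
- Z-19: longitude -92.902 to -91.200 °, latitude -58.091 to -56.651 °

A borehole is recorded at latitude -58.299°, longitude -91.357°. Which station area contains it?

Z-7

The point has longitude = -91.357 and latitude = -58.299.
Only Z-7 satisfies -92.225 ≤ longitude ≤ -91.200 and -59.200 ≤ latitude ≤ -58.091.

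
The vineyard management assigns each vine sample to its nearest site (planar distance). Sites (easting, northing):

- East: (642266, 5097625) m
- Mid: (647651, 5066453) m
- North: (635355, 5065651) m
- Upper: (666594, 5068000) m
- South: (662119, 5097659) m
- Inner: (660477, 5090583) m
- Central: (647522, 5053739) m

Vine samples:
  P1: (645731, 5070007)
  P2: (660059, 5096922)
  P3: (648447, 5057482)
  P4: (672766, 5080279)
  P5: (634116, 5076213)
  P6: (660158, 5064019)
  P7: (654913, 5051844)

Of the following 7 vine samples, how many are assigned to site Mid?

1

P1 → Mid
P2 → South
P3 → Central
P4 → Upper
P5 → North
P6 → Upper
P7 → Central
1 of the 7 goes to Mid.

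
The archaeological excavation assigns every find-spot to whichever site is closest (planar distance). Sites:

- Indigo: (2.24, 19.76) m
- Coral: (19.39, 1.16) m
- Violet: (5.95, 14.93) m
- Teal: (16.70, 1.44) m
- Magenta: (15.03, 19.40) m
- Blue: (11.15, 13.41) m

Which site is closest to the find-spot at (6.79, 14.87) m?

Squared distances to each site:
Indigo: 44.615; Coral: 346.724; Violet: 0.709; Teal: 278.573; Magenta: 88.418; Blue: 21.141.
Minimum at Violet.

Violet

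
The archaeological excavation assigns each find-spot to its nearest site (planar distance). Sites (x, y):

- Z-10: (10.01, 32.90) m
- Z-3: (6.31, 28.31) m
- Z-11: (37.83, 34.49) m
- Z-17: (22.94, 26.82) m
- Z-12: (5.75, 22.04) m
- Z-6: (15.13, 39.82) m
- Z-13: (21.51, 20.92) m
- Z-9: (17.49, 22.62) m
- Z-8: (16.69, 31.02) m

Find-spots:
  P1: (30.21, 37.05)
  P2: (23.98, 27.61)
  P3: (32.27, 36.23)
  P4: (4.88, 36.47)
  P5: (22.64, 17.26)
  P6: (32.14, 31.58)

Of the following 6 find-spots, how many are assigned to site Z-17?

1

P1 → Z-11
P2 → Z-17
P3 → Z-11
P4 → Z-10
P5 → Z-13
P6 → Z-11
1 of the 6 goes to Z-17.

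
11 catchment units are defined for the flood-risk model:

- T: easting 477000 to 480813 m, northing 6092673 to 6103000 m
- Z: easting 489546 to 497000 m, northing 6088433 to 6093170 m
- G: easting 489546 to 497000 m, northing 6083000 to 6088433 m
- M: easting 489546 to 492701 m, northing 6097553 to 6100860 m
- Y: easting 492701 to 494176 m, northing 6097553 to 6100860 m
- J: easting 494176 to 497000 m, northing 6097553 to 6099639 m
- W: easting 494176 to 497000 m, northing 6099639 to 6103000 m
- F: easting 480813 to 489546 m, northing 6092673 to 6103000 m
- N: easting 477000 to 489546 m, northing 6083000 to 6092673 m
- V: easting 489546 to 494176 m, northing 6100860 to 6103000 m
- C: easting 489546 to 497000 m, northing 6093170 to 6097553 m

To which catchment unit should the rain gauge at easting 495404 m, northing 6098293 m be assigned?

J

The point has easting = 495404 and northing = 6098293.
Only J satisfies 494176 ≤ easting ≤ 497000 and 6097553 ≤ northing ≤ 6099639.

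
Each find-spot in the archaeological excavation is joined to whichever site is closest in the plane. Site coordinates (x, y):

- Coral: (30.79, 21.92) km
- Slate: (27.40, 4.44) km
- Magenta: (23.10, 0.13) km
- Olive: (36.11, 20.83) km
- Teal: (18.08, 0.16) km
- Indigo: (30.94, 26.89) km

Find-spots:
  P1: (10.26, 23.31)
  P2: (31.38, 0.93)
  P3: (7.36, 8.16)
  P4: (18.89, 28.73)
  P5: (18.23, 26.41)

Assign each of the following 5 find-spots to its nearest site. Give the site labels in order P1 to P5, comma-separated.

Coral, Slate, Teal, Indigo, Indigo

P1 → Coral (d²=423.41)
P2 → Slate (d²=28.16)
P3 → Teal (d²=178.92)
P4 → Indigo (d²=148.59)
P5 → Indigo (d²=161.77)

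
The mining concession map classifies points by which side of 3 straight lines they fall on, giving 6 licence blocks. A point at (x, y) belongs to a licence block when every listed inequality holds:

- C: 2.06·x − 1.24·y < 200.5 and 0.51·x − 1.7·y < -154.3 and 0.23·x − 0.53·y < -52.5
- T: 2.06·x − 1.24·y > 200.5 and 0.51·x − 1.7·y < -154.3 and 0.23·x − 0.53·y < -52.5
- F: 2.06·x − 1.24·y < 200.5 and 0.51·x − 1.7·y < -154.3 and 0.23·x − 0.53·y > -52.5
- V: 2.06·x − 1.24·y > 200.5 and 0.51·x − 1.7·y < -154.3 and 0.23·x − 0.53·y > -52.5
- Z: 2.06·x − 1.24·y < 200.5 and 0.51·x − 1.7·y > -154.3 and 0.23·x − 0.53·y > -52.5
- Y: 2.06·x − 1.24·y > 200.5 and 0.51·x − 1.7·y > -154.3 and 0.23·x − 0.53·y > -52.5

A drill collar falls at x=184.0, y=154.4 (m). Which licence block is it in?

2.06·184.0 − 1.24·154.4 = 187.584, which is < 200.5
0.51·184.0 − 1.7·154.4 = -168.640, which is < -154.3
0.23·184.0 − 0.53·154.4 = -39.512, which is > -52.5
This sign pattern matches F.

F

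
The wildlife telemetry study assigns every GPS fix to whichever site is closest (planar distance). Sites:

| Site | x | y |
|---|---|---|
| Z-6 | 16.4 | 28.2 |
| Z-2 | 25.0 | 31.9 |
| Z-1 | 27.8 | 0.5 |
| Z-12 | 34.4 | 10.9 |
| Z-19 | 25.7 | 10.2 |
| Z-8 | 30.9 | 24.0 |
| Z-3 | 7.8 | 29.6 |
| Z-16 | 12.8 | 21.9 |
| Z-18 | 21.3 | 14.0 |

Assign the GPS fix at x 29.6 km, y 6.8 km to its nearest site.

Squared distances to each site:
Z-6: 632.200; Z-2: 651.170; Z-1: 42.930; Z-12: 39.850; Z-19: 26.770; Z-8: 297.530; Z-3: 995.080; Z-16: 510.250; Z-18: 120.730.
Minimum at Z-19.

Z-19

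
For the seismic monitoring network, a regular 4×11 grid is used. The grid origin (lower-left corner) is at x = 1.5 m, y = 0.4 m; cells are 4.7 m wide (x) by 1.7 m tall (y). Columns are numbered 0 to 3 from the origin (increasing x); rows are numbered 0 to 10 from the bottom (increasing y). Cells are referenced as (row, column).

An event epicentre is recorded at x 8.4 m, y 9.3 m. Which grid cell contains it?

(5, 1)

Column index: ⌊(8.4 − 1.5) / 4.7⌋ = ⌊1.468⌋ = 1
Row offset from origin: ⌊(9.3 − 0.4) / 1.7⌋ = ⌊5.235⌋ = 5 → row 5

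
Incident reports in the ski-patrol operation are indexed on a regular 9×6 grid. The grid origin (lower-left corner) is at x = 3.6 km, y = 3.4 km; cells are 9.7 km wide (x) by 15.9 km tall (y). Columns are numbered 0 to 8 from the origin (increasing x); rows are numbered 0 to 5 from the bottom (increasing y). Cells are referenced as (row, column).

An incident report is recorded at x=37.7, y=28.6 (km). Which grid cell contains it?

(1, 3)

Column index: ⌊(37.7 − 3.6) / 9.7⌋ = ⌊3.515⌋ = 3
Row offset from origin: ⌊(28.6 − 3.4) / 15.9⌋ = ⌊1.585⌋ = 1 → row 1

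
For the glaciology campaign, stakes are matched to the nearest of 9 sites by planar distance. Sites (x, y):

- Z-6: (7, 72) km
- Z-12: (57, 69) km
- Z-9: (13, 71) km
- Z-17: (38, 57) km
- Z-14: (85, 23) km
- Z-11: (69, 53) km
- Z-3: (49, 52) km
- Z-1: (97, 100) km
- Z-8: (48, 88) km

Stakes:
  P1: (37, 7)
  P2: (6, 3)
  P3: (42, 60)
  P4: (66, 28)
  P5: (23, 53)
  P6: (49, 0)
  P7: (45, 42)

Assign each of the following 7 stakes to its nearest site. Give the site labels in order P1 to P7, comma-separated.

Z-3, Z-17, Z-17, Z-14, Z-17, Z-14, Z-3

P1 → Z-3 (d²=2169.00)
P2 → Z-17 (d²=3940.00)
P3 → Z-17 (d²=25.00)
P4 → Z-14 (d²=386.00)
P5 → Z-17 (d²=241.00)
P6 → Z-14 (d²=1825.00)
P7 → Z-3 (d²=116.00)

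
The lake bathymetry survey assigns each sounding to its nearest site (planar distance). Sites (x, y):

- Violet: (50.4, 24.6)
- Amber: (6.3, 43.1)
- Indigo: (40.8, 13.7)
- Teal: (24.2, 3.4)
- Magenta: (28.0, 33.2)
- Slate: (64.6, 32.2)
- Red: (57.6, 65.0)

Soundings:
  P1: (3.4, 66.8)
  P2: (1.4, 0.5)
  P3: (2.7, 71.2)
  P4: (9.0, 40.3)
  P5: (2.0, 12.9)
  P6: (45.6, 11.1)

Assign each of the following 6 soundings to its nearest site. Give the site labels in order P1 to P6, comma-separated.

P1 → Amber (d²=570.10)
P2 → Teal (d²=528.25)
P3 → Amber (d²=802.57)
P4 → Amber (d²=15.13)
P5 → Teal (d²=583.09)
P6 → Indigo (d²=29.80)

Amber, Teal, Amber, Amber, Teal, Indigo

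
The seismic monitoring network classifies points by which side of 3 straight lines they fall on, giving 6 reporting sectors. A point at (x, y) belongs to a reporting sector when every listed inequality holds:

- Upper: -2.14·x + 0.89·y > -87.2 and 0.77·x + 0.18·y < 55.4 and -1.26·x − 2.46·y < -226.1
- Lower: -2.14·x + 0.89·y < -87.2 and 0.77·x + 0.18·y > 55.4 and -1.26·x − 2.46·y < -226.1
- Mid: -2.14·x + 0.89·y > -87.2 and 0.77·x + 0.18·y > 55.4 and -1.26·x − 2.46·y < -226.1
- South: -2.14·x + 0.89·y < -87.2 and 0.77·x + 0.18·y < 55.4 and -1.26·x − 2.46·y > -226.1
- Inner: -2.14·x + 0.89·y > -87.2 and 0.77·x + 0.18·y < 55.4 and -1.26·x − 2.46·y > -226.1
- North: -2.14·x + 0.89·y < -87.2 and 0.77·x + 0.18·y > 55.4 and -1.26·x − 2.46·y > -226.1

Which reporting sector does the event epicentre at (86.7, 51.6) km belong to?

Lower

-2.14·86.7 + 0.89·51.6 = -139.614, which is < -87.2
0.77·86.7 + 0.18·51.6 = 76.047, which is > 55.4
-1.26·86.7 − 2.46·51.6 = -236.178, which is < -226.1
This sign pattern matches Lower.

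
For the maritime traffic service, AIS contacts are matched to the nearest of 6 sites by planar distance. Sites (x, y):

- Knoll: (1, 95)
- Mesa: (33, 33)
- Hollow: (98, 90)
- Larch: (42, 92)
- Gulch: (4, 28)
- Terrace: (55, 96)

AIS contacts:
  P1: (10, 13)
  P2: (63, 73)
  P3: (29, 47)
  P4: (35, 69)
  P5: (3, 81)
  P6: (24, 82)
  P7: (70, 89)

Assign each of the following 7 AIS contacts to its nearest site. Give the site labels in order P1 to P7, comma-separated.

P1 → Gulch (d²=261.00)
P2 → Terrace (d²=593.00)
P3 → Mesa (d²=212.00)
P4 → Larch (d²=578.00)
P5 → Knoll (d²=200.00)
P6 → Larch (d²=424.00)
P7 → Terrace (d²=274.00)

Gulch, Terrace, Mesa, Larch, Knoll, Larch, Terrace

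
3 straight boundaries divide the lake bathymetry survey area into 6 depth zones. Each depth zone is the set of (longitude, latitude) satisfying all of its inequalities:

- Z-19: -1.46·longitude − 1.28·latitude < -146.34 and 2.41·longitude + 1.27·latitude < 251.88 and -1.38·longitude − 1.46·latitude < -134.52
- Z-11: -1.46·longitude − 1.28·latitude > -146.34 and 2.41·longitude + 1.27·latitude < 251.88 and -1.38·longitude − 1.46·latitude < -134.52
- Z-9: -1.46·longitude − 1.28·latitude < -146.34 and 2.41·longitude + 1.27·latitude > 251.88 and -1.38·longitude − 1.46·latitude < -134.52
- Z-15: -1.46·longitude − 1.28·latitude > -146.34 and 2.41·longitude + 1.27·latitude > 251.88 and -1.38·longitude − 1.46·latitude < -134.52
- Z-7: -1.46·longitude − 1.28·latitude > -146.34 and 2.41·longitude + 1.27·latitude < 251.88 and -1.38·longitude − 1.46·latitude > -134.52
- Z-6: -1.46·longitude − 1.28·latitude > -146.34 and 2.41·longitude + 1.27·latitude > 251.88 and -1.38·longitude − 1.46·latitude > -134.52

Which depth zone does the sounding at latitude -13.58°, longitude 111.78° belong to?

Z-6

-1.46·111.78 − 1.28·-13.58 = -145.816, which is > -146.34
2.41·111.78 + 1.27·-13.58 = 252.143, which is > 251.88
-1.38·111.78 − 1.46·-13.58 = -134.430, which is > -134.52
This sign pattern matches Z-6.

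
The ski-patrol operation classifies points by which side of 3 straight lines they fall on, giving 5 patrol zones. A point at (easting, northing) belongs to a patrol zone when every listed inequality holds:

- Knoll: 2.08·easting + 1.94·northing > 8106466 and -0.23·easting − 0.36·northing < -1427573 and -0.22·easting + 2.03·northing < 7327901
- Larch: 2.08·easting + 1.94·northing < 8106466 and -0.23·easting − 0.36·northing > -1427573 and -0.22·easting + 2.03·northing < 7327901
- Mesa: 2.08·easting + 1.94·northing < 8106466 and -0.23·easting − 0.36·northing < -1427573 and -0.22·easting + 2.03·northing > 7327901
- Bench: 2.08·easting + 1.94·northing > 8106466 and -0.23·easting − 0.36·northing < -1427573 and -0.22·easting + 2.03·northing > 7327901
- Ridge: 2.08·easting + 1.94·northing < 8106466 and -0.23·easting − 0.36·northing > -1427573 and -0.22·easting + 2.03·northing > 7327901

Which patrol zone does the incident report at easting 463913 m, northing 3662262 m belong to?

2.08·463913 + 1.94·3662262 = 8069727.320, which is < 8106466
-0.23·463913 − 0.36·3662262 = -1425114.310, which is > -1427573
-0.22·463913 + 2.03·3662262 = 7332331.000, which is > 7327901
This sign pattern matches Ridge.

Ridge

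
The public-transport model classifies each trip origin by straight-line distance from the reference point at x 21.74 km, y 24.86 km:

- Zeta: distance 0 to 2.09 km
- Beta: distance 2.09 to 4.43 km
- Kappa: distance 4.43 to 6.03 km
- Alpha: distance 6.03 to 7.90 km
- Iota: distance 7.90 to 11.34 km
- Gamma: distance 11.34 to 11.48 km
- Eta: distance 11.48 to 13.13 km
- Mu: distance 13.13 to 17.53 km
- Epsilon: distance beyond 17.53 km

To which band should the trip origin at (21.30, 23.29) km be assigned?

Distance = √((21.30−21.74)² + (23.29−24.86)²) = √(0.194 + 2.465) = 1.630 km.
0 ≤ 1.630 < 2.09 → Zeta.

Zeta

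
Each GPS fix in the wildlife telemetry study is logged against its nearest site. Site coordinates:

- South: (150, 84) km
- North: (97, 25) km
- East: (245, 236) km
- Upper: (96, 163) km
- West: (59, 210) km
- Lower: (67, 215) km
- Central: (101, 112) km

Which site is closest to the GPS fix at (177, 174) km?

Squared distances to each site:
South: 8829.000; North: 28601.000; East: 8468.000; Upper: 6682.000; West: 15220.000; Lower: 13781.000; Central: 9620.000.
Minimum at Upper.

Upper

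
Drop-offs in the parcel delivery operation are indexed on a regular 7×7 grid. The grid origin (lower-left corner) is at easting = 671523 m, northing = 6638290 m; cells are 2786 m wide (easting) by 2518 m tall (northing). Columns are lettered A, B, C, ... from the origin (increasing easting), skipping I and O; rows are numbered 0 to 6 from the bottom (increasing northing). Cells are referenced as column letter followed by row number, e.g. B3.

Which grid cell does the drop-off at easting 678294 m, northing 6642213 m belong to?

Column index: ⌊(678294 − 671523) / 2786⌋ = ⌊2.430⌋ = 2 → column C
Row offset from origin: ⌊(6642213 − 6638290) / 2518⌋ = ⌊1.558⌋ = 1 → row 1

C1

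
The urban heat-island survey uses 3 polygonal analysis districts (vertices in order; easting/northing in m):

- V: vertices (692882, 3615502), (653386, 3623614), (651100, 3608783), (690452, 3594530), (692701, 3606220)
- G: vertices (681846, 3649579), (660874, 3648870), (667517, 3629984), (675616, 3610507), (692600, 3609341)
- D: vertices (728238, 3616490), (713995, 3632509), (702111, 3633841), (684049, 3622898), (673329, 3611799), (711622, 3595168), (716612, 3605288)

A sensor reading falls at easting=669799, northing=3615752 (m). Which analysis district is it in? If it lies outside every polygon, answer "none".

V

Cast a ray rightward from (669799, 3615752). For each polygon, the edges (by vertex number in listed order) whose endpoints lie on opposite sides of northing = 3615752, where each meets that height, and whether that is right or left of the point:
V: 1–2 at easting≈691664.8 (right), 2–3 at easting≈652174.2 (left) → 1 crossing.
G: 3–4 at easting≈673435.0 (right), 5–1 at easting≈690886.6 (right) → 2 crossings.
D: 4–5 at easting≈677147.0 (right), 7–1 at easting≈727472.1 (right) → 2 crossings.
Only V has an odd count, so the point is inside V.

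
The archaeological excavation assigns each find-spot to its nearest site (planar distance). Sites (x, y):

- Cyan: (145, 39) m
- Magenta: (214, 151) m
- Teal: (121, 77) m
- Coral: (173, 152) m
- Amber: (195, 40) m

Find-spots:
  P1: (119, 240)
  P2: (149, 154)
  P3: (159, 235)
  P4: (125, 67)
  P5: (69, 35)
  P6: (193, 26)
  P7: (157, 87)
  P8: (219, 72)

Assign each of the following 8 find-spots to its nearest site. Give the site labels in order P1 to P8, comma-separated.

P1 → Coral (d²=10660.00)
P2 → Coral (d²=580.00)
P3 → Coral (d²=7085.00)
P4 → Teal (d²=116.00)
P5 → Teal (d²=4468.00)
P6 → Amber (d²=200.00)
P7 → Teal (d²=1396.00)
P8 → Amber (d²=1600.00)

Coral, Coral, Coral, Teal, Teal, Amber, Teal, Amber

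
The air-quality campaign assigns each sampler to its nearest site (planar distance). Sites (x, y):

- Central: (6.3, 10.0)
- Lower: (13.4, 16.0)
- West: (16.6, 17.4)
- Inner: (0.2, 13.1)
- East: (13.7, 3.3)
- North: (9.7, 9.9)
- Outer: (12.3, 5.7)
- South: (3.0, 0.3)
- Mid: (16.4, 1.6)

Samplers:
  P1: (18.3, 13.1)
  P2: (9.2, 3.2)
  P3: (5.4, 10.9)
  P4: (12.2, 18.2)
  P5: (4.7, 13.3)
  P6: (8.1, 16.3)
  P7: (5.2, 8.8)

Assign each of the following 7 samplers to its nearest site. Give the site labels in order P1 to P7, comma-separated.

West, Outer, Central, Lower, Central, Lower, Central

P1 → West (d²=21.38)
P2 → Outer (d²=15.86)
P3 → Central (d²=1.62)
P4 → Lower (d²=6.28)
P5 → Central (d²=13.45)
P6 → Lower (d²=28.18)
P7 → Central (d²=2.65)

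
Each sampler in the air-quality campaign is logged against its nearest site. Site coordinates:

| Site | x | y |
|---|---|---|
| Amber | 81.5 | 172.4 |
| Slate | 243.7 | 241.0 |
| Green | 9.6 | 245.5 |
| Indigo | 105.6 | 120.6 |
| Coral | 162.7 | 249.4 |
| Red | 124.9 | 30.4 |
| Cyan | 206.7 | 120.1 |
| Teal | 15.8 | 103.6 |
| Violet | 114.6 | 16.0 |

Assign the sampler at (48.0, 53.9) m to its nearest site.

Teal

Squared distances to each site:
Amber: 15164.500; Slate: 73304.900; Green: 38185.120; Indigo: 7766.650; Coral: 51376.340; Red: 6465.860; Cyan: 29568.130; Teal: 3506.930; Violet: 5871.970.
Minimum at Teal.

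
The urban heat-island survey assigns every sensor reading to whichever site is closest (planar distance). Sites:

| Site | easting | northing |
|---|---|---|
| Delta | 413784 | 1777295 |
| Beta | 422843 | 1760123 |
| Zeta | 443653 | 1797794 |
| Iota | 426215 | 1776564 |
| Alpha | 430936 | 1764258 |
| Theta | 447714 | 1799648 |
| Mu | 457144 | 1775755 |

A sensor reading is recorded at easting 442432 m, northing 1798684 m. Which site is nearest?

Squared distances to each site:
Delta: 1278197225.000; Beta: 1870679642.000; Zeta: 2282941.000; Iota: 752285489.000; Alpha: 1317307492.000; Theta: 28828820.000; Mu: 742181985.000.
Minimum at Zeta.

Zeta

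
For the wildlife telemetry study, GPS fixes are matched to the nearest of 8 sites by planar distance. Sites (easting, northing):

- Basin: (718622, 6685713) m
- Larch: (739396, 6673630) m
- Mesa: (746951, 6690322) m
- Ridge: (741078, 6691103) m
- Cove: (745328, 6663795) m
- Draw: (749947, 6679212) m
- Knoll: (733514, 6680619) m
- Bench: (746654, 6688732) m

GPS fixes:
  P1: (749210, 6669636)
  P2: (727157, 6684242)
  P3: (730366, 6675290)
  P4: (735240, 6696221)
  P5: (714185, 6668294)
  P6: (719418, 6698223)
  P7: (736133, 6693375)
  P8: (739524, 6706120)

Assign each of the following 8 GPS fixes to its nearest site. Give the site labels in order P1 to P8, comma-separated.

P1 → Cove (d²=49187205.00)
P2 → Knoll (d²=53537578.00)
P3 → Knoll (d²=38308145.00)
P4 → Ridge (d²=60276168.00)
P5 → Basin (d²=323108530.00)
P6 → Basin (d²=157133716.00)
P7 → Ridge (d²=29615009.00)
P8 → Ridge (d²=227925205.00)

Cove, Knoll, Knoll, Ridge, Basin, Basin, Ridge, Ridge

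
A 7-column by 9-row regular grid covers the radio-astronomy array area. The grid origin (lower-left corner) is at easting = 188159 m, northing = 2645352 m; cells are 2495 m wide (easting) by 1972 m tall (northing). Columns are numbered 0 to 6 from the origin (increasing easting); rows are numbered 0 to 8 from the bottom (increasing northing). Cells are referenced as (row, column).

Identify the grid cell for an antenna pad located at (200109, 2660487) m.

Column index: ⌊(200109 − 188159) / 2495⌋ = ⌊4.790⌋ = 4
Row offset from origin: ⌊(2660487 − 2645352) / 1972⌋ = ⌊7.675⌋ = 7 → row 7

(7, 4)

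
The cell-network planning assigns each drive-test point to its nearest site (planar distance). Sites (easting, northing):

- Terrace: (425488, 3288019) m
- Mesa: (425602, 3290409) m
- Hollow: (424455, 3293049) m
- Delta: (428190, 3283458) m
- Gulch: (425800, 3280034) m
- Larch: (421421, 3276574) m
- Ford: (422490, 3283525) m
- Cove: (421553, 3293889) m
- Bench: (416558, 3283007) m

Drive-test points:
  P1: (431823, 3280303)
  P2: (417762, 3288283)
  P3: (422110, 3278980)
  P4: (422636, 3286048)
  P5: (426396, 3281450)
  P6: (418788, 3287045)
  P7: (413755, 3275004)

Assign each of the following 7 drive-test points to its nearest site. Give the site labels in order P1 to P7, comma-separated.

P1 → Delta (d²=23152714.00)
P2 → Bench (d²=29285792.00)
P3 → Larch (d²=6263557.00)
P4 → Ford (d²=6386845.00)
P5 → Gulch (d²=2360272.00)
P6 → Bench (d²=21278344.00)
P7 → Larch (d²=61232456.00)

Delta, Bench, Larch, Ford, Gulch, Bench, Larch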